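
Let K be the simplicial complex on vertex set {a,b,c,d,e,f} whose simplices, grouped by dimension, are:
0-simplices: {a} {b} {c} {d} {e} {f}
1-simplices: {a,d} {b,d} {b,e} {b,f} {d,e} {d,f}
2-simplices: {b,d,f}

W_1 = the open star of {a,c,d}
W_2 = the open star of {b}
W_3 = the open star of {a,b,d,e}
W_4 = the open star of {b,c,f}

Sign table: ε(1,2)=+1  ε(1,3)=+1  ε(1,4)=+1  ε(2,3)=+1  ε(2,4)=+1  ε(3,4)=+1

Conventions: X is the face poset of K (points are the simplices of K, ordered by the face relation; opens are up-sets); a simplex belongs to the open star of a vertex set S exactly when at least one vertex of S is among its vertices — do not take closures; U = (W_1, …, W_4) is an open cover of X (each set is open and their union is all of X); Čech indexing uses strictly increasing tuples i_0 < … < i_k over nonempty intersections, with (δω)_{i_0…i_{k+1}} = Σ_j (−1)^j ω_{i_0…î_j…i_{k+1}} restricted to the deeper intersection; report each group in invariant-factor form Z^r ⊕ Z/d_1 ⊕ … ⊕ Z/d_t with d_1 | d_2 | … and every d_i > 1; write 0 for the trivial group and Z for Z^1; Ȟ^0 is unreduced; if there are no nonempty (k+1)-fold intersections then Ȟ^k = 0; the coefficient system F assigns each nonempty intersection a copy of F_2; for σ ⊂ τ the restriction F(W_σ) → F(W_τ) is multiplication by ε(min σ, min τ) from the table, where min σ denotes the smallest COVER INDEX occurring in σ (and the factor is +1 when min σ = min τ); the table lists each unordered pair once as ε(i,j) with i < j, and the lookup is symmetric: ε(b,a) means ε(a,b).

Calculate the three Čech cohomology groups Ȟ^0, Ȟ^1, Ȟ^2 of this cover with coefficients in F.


Ȟ^0 ≅ Z/2, Ȟ^1 ≅ 0 and Ȟ^2 ≅ 0

nerve simplices:
  W1={{a},{c},{d},{a,d},{b,d},{d,e},{d,f},{b,d,f}} W2={{b},{b,d},{b,e},{b,f},{b,d,f}} W3={{a},{b},{d},{e},{a,d},{b,d},{b,e},{b,f},{d,e},{d,f},{b,d,f}} W4={{b},{c},{f},{b,d},{b,e},{b,f},{d,f},{b,d,f}}
  W12={{b,d},{b,d,f}} W13={{a},{d},{a,d},{b,d},{d,e},{d,f},{b,d,f}} W14={{c},{b,d},{d,f},{b,d,f}} W23={{b},{b,d},{b,e},{b,f},{b,d,f}} W24={{b},{b,d},{b,e},{b,f},{b,d,f}} W34={{b},{b,d},{b,e},{b,f},{d,f},{b,d,f}}
  W123={{b,d},{b,d,f}} W124={{b,d},{b,d,f}} W134={{b,d},{d,f},{b,d,f}} W234={{b},{b,d},{b,e},{b,f},{b,d,f}}
  W1234={{b,d},{b,d,f}}
C dims 4,6,4,1; δ0: rk_F2 3; δ1: rk_F2 3; δ2: rk_F2 1
degree 0: 4−3−0 = 1 → Ȟ^0 ≅ Z/2
degree 1: 6−3−3 = 0 → Ȟ^1 ≅ 0
degree 2: 4−1−3 = 0 → Ȟ^2 ≅ 0


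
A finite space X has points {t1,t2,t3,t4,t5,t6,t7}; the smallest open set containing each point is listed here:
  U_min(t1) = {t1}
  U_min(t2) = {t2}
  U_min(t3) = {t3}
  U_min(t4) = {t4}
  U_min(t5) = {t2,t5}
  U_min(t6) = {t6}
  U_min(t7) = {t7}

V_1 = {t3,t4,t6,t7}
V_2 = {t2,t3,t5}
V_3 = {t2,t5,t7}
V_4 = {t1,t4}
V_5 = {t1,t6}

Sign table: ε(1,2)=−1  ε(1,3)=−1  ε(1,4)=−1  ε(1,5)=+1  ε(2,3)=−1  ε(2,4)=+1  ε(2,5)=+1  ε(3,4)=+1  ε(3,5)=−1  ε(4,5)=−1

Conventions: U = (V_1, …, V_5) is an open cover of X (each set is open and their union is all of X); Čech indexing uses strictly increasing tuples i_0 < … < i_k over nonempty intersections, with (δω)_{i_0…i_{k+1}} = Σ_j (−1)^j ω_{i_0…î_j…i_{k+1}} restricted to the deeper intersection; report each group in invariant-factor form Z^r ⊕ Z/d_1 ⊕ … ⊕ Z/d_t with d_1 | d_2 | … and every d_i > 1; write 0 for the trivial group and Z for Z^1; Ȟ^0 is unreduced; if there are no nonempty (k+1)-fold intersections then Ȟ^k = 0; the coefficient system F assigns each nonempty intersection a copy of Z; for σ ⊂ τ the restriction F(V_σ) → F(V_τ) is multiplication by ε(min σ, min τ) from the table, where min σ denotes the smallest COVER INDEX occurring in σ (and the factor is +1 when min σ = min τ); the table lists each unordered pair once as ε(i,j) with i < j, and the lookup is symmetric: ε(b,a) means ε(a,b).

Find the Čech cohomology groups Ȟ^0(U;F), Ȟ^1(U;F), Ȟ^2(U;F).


Ȟ^0 = 0; Ȟ^1 = Z ⊕ Z/2; Ȟ^2 = 0

nonempty intersections:
  V12={t3} V13={t7} V14={t4} V15={t6} V23={t2,t5} V45={t1}
C dims 5,6; δ0: rk 5, SNF 1^4·2
Ȟ^0: (5−5)−0=0 ⇒ 0
Ȟ^1: (6−0)−5=1 plus torsion [2] ⇒ Z ⊕ Z/2
Ȟ^2: (0−0)−0=0 ⇒ 0


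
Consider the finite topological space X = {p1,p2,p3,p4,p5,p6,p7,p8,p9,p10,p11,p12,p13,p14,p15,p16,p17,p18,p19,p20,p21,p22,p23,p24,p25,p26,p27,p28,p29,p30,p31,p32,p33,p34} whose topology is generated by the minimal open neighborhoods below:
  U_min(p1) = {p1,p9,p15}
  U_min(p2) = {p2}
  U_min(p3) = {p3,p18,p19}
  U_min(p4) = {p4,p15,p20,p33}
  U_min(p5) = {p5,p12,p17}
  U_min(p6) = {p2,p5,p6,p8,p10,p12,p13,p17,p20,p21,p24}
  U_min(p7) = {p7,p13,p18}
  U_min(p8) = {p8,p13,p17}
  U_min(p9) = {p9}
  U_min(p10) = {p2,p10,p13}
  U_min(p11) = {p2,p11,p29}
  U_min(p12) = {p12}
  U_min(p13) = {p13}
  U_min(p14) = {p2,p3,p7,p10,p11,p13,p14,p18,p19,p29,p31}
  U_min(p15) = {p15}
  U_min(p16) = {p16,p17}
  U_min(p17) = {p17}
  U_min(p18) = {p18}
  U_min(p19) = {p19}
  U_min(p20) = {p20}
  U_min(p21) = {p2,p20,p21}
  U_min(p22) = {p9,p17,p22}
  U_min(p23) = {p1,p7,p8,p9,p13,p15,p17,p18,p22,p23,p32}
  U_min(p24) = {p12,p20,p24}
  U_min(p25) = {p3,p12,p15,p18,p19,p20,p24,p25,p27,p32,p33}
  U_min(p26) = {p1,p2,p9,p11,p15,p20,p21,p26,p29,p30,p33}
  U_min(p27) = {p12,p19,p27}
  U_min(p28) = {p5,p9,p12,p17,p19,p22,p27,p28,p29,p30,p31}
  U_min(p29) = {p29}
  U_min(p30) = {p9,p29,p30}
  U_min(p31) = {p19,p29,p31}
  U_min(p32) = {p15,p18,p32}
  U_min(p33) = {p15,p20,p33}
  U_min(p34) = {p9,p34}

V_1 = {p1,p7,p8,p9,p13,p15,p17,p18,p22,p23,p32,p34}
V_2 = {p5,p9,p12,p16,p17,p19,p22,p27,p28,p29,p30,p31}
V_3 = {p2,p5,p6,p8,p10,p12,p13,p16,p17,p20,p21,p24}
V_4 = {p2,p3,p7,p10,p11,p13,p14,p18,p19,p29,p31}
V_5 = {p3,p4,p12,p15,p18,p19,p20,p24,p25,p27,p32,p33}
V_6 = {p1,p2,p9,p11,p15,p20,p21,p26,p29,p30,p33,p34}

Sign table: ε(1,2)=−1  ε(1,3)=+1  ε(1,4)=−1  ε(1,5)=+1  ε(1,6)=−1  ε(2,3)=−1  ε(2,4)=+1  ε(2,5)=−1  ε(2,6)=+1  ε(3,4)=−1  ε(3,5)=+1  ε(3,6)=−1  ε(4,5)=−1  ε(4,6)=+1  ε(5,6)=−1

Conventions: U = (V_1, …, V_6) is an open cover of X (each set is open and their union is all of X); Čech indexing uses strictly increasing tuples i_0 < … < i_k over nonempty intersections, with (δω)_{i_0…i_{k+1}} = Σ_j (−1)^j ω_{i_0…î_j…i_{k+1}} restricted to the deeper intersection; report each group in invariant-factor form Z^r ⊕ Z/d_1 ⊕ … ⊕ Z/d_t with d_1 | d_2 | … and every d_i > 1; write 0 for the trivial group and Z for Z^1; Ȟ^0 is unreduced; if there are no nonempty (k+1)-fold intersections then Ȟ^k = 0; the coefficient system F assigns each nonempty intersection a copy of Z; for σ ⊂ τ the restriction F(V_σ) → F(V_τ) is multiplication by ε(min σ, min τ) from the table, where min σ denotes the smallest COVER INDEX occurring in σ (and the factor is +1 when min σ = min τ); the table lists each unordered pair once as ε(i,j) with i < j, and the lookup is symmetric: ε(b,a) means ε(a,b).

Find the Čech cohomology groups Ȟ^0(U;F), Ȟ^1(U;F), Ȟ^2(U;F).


Ȟ^0 = Z, Ȟ^1 = 0 and Ȟ^2 = Z/2

nerve of the cover:
  V12={p9,p17,p22} V13={p8,p13,p17} V14={p7,p13,p18} V15={p15,p18,p32} V16={p1,p9,p15,p34} V23={p5,p12,p16,p17} V24={p19,p29,p31} V25={p12,p19,p27} V26={p9,p29,p30} V34={p2,p10,p13} V35={p12,p20,p24} V36={p2,p20,p21} V45={p3,p18,p19} V46={p2,p11,p29} V56={p15,p20,p33}
  V123={p17} V126={p9} V134={p13} V145={p18} V156={p15} V235={p12} V245={p19} V246={p29} V346={p2} V356={p20}
C dims 6,15,10; δ0: rk 5, SNF 1^5; δ1: rk 10, SNF 1^9·2
Ȟ^0 = (6 − 5) − 0 = 1, so Ȟ^0 ≅ Z
Ȟ^1 = (15 − 10) − 5 = 0, so Ȟ^1 ≅ 0
Ȟ^2 = (10 − 0) − 10 = 0 plus torsion [2], so Ȟ^2 ≅ Z/2


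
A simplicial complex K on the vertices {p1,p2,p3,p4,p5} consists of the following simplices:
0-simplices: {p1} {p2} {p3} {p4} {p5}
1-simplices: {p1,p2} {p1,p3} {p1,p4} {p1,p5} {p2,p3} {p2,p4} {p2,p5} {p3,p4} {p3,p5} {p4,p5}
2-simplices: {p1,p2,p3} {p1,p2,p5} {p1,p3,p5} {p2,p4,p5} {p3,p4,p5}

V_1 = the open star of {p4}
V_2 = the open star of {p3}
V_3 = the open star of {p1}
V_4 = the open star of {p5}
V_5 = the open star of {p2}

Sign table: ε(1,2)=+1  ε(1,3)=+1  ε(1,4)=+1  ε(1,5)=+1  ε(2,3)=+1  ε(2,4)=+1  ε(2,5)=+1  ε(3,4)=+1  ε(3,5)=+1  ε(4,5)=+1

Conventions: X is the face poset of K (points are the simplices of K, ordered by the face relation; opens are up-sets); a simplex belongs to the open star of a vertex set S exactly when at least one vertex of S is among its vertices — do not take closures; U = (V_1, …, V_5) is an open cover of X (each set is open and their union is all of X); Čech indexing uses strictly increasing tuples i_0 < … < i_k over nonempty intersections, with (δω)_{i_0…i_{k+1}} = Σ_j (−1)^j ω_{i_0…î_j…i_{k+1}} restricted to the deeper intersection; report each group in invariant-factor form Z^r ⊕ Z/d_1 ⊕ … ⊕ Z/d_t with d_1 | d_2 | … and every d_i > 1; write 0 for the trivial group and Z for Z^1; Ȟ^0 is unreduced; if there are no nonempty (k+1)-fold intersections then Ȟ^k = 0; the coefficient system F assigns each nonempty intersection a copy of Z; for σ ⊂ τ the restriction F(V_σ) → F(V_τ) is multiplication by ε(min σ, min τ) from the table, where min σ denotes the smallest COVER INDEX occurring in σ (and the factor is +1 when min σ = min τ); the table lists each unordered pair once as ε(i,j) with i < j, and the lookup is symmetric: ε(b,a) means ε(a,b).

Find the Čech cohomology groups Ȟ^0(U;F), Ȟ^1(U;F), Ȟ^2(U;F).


Ȟ^0 = Z,  Ȟ^1 = Z,  Ȟ^2 = 0

nerve simplices:
  V1={{p4},{p1,p4},{p2,p4},{p3,p4},{p4,p5},{p2,p4,p5},{p3,p4,p5}} V2={{p3},{p1,p3},{p2,p3},{p3,p4},{p3,p5},{p1,p2,p3},{p1,p3,p5},{p3,p4,p5}} V3={{p1},{p1,p2},{p1,p3},{p1,p4},{p1,p5},{p1,p2,p3},{p1,p2,p5},{p1,p3,p5}} V4={{p5},{p1,p5},{p2,p5},{p3,p5},{p4,p5},{p1,p2,p5},{p1,p3,p5},{p2,p4,p5},{p3,p4,p5}} V5={{p2},{p1,p2},{p2,p3},{p2,p4},{p2,p5},{p1,p2,p3},{p1,p2,p5},{p2,p4,p5}}
  V12={{p3,p4},{p3,p4,p5}} V13={{p1,p4}} V14={{p4,p5},{p2,p4,p5},{p3,p4,p5}} V15={{p2,p4},{p2,p4,p5}} V23={{p1,p3},{p1,p2,p3},{p1,p3,p5}} V24={{p3,p5},{p1,p3,p5},{p3,p4,p5}} V25={{p2,p3},{p1,p2,p3}} V34={{p1,p5},{p1,p2,p5},{p1,p3,p5}} V35={{p1,p2},{p1,p2,p3},{p1,p2,p5}} V45={{p2,p5},{p1,p2,p5},{p2,p4,p5}}
  V124={{p3,p4,p5}} V145={{p2,p4,p5}} V234={{p1,p3,p5}} V235={{p1,p2,p3}} V345={{p1,p2,p5}}
C dims 5,10,5; δ0: rk 4, SNF 1^4; δ1: rk 5, SNF 1^5
degree 0: 5−4−0 = 1 → Ȟ^0 ≅ Z
degree 1: 10−5−4 = 1 → Ȟ^1 ≅ Z
degree 2: 5−0−5 = 0 → Ȟ^2 ≅ 0


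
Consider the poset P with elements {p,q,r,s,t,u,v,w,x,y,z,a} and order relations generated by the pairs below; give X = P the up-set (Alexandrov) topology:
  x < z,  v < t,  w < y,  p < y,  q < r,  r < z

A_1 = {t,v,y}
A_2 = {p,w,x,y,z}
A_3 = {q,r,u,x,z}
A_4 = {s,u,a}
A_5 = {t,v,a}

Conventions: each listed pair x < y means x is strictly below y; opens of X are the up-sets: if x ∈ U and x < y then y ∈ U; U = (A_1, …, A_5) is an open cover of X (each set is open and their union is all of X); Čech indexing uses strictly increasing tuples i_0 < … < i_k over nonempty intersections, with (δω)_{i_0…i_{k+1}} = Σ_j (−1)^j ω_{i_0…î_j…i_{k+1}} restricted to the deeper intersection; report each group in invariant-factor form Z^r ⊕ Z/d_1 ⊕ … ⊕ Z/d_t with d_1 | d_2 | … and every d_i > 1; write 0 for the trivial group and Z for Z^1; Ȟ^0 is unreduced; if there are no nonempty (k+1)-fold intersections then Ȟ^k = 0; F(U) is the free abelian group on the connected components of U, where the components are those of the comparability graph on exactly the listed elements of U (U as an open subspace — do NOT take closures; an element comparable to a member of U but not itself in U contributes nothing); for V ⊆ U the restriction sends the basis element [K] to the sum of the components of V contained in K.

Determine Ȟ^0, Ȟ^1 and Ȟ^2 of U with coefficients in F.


Ȟ^0(U;F) ≅ Z^6, Ȟ^1(U;F) ≅ 0, Ȟ^2(U;F) ≅ 0

nerve of the cover:
  A12={y} A15={t,v} A23={x,z} A34={u} A45={a}
components per intersection:
  A1: {t,v} {y}
  A2: {p,w,y} {x,z}
  A3: {q,r,x,z} {u}
  A4: {s} {u} {a}
  A5: {t,v} {a}
  A12: {y}
  A15: {t,v}
  A23: {x,z}
  A34: {u}
  A45: {a}
C dims 11,5; δ0: rk 5, SNF 1^5
Ȟ^0 = (11 − 5) − 0 = 6, so Ȟ^0 ≅ Z^6
Ȟ^1 = (5 − 0) − 5 = 0, so Ȟ^1 ≅ 0
Ȟ^2 = (0 − 0) − 0 = 0, so Ȟ^2 ≅ 0


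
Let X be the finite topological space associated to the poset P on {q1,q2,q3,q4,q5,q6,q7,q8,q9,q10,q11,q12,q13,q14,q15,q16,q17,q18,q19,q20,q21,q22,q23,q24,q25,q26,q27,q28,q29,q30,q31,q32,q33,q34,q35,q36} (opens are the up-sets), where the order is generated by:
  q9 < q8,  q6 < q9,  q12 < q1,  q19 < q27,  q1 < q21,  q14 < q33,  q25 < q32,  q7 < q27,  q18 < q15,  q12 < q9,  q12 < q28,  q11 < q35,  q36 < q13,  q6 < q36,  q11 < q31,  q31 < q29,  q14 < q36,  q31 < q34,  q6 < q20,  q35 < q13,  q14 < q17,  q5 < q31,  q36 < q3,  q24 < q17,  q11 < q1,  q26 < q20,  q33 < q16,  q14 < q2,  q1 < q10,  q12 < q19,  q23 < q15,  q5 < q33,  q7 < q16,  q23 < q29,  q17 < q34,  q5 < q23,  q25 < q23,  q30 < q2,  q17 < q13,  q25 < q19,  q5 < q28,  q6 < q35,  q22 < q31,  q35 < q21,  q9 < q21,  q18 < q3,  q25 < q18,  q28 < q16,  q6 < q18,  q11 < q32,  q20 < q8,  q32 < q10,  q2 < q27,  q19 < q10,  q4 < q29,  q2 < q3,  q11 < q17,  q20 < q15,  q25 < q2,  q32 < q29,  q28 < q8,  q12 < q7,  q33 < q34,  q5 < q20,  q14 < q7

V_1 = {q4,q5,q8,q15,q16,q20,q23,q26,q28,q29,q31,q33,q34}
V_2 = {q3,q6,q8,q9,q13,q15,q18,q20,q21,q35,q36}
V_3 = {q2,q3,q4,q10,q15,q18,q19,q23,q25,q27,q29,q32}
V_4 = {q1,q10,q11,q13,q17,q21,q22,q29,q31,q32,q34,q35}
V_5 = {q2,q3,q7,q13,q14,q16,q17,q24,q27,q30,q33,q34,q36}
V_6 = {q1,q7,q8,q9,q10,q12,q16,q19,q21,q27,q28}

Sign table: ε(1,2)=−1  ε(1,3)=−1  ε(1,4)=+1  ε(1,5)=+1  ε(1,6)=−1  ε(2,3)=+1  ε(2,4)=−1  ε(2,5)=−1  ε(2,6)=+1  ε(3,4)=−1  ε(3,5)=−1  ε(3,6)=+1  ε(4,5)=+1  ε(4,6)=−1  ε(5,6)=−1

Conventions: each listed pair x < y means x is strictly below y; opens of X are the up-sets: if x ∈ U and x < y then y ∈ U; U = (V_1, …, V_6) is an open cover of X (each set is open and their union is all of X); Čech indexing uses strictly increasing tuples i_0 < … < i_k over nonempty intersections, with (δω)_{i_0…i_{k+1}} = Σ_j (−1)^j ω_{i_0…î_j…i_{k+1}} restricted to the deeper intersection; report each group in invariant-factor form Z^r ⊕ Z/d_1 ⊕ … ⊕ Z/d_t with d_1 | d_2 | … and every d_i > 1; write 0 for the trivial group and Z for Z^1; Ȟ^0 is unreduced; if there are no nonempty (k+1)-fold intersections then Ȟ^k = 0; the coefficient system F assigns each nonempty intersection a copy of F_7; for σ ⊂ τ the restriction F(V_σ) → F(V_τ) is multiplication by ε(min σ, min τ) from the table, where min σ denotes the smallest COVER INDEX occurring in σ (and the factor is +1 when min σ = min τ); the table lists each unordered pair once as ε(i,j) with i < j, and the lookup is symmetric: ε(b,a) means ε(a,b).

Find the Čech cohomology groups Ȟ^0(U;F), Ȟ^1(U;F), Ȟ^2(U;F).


nerve simplices:
  V12={q8,q15,q20} V13={q4,q15,q23,q29} V14={q29,q31,q34} V15={q16,q33,q34} V16={q8,q16,q28} V23={q3,q15,q18} V24={q13,q21,q35} V25={q3,q13,q36} V26={q8,q9,q21} V34={q10,q29,q32} V35={q2,q3,q27} V36={q10,q19,q27} V45={q13,q17,q34} V46={q1,q10,q21} V56={q7,q16,q27}
  V123={q15} V126={q8} V134={q29} V145={q34} V156={q16} V235={q3} V245={q13} V246={q21} V346={q10} V356={q27}
C dims 6,15,10; δ0: rk_F7 5; δ1: rk_F7 10
degree 0: 6−5−0 = 1 → Ȟ^0 ≅ Z/7
degree 1: 15−10−5 = 0 → Ȟ^1 ≅ 0
degree 2: 10−0−10 = 0 → Ȟ^2 ≅ 0

Ȟ^0(U;F) ≅ Z/7,  Ȟ^1(U;F) ≅ 0,  Ȟ^2(U;F) ≅ 0


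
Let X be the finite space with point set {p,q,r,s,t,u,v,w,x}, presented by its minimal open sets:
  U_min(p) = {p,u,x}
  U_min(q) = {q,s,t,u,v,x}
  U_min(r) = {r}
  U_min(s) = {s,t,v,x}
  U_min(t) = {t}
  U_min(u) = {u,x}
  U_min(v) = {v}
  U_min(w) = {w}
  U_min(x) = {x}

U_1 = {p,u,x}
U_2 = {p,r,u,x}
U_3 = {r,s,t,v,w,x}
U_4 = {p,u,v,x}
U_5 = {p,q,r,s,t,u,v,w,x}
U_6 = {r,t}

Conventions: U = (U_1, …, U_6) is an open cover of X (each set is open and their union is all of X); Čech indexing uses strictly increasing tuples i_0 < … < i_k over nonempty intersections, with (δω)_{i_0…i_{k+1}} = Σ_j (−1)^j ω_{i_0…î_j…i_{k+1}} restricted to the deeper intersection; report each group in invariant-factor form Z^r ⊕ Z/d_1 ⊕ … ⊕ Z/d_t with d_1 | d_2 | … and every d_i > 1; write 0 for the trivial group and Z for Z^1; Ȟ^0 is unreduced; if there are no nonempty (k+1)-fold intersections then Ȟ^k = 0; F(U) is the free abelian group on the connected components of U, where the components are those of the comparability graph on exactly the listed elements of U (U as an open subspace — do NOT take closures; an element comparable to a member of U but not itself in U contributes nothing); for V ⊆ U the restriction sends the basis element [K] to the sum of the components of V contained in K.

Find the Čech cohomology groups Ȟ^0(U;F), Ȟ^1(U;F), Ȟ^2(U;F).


Ȟ^0 = Z^3, Ȟ^1 = 0, Ȟ^2 = 0

intersection data:
  U12={p,u,x} U13={x} U14={p,u,x} U15={p,u,x} U23={r,x} U24={p,u,x} U25={p,r,u,x} U26={r} U34={v,x} U35={r,s,t,v,w,x} U36={r,t} U45={p,u,v,x} U56={r,t}
  U123={x} U124={p,u,x} U125={p,u,x} U134={x} U135={x} U145={p,u,x} U234={x} U235={r,x} U236={r} U245={p,u,x} U256={r} U345={v,x} U356={r,t}
  U1234={x} U1235={x} U1245={p,u,x} U1345={x} U2345={x} U2356={r}
  U12345={x}
components per intersection:
  U1: {p,u,x}
  U2: {p,u,x} {r}
  U3: {r} {s,t,v,x} {w}
  U4: {p,u,x} {v}
  U5: {p,q,s,t,u,v,x} {r} {w}
  U6: {r} {t}
  U12: {p,u,x}
  U13: {x}
  U14: {p,u,x}
  U15: {p,u,x}
  U23: {r} {x}
  U24: {p,u,x}
  U25: {p,u,x} {r}
  U26: {r}
  U34: {v} {x}
  U35: {r} {s,t,v,x} {w}
  U36: {r} {t}
  U45: {p,u,x} {v}
  U56: {r} {t}
  U123: {x}
  U124: {p,u,x}
  U125: {p,u,x}
  U134: {x}
  U135: {x}
  U145: {p,u,x}
  U234: {x}
  U235: {r} {x}
  U236: {r}
  U245: {p,u,x}
  U256: {r}
  U345: {v} {x}
  U356: {r} {t}
  U1234: {x}
  U1235: {x}
  U1245: {p,u,x}
  U1345: {x}
  U2345: {x}
  U2356: {r}
  U12345: {x}
C dims 13,21,16,6; δ0: rk 10, SNF 1^10; δ1: rk 11, SNF 1^11; δ2: rk 5, SNF 1^5
Ȟ^0 = (13 − 10) − 0 = 3, so Ȟ^0 ≅ Z^3
Ȟ^1 = (21 − 11) − 10 = 0, so Ȟ^1 ≅ 0
Ȟ^2 = (16 − 5) − 11 = 0, so Ȟ^2 ≅ 0


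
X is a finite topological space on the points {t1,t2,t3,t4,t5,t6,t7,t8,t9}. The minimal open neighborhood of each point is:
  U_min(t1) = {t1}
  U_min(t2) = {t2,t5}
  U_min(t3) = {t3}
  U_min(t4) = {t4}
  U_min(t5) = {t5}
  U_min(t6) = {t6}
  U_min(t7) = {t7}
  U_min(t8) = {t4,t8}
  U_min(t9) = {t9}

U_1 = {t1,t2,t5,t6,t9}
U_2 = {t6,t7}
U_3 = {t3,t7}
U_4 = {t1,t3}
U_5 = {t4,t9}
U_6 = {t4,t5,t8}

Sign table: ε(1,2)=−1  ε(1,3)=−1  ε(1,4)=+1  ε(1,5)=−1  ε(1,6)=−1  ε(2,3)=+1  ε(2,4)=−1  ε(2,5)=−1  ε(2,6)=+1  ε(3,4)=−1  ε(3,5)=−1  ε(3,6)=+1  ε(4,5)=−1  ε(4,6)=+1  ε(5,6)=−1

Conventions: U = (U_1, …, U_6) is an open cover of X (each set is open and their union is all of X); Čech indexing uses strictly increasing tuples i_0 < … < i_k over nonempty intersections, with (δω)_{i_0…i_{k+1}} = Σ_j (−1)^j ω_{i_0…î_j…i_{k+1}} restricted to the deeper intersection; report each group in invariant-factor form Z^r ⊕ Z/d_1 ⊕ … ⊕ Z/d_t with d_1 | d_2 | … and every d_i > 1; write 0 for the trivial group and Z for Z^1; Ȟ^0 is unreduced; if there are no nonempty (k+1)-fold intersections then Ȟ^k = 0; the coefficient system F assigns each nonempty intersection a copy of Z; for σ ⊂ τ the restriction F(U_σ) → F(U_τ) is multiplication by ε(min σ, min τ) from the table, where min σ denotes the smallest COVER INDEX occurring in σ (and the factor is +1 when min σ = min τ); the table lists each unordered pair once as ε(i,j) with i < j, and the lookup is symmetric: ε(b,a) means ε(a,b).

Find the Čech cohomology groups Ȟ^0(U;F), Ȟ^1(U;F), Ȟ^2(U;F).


cover nerve:
  U12={t6} U14={t1} U15={t9} U16={t5} U23={t7} U34={t3} U56={t4}
C dims 6,7; δ0: rk 6, SNF 1^5·2
Ȟ^0: (6−6)−0=0 ⇒ 0
Ȟ^1: (7−0)−6=1 plus torsion [2] ⇒ Z ⊕ Z/2
Ȟ^2: (0−0)−0=0 ⇒ 0

Ȟ^0 = 0, Ȟ^1 = Z ⊕ Z/2 and Ȟ^2 = 0


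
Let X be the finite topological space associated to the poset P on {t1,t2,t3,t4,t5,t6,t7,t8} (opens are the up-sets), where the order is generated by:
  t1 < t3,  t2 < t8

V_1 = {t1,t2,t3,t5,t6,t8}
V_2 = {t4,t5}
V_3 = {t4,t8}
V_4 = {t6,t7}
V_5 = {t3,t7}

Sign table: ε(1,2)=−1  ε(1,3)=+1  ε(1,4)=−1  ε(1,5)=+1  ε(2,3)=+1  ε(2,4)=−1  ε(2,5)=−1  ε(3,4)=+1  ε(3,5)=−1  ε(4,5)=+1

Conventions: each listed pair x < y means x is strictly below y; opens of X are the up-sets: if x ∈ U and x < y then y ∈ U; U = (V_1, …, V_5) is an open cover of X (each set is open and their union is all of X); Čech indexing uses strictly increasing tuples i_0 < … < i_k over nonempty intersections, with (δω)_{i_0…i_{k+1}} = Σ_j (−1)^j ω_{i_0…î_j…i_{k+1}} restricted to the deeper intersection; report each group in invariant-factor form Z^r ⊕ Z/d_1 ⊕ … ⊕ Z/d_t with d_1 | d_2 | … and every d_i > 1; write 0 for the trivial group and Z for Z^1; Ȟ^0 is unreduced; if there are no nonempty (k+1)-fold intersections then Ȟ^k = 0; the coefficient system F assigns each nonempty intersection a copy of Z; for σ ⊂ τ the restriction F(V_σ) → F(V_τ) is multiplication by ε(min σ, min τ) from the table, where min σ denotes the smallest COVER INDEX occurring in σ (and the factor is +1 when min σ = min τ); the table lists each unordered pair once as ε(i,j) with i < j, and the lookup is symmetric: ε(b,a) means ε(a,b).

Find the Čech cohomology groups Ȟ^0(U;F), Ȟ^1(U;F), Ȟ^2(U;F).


cover nerve:
  V12={t5} V13={t8} V14={t6} V15={t3} V23={t4} V45={t7}
C dims 5,6; δ0: rk 5, SNF 1^4·2
Ȟ^0: (5−5)−0=0 ⇒ 0
Ȟ^1: (6−0)−5=1 plus torsion [2] ⇒ Z ⊕ Z/2
Ȟ^2: (0−0)−0=0 ⇒ 0

Ȟ^0 ≅ 0, Ȟ^1 ≅ Z ⊕ Z/2 and Ȟ^2 ≅ 0


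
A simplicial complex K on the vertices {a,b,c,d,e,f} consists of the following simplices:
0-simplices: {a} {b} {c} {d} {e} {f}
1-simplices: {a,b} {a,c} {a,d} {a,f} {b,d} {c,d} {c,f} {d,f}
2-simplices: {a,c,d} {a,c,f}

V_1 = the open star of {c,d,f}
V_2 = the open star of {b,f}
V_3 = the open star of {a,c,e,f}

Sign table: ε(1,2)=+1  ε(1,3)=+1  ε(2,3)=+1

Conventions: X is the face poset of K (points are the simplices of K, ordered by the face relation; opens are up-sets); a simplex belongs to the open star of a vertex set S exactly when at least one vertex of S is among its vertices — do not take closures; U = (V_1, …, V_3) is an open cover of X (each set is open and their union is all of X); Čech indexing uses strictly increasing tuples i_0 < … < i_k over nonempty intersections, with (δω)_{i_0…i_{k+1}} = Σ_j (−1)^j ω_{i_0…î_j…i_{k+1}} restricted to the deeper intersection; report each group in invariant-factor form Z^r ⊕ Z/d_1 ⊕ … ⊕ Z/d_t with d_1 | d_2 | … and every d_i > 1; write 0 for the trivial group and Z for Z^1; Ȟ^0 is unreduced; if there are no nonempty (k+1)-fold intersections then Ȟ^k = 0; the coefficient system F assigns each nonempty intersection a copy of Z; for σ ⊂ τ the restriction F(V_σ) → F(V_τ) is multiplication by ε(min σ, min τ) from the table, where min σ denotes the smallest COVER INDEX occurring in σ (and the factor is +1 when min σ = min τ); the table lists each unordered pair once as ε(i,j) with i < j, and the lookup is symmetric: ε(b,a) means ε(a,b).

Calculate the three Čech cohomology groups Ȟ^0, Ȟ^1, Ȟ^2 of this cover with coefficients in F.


Ȟ^0 = Z, Ȟ^1 = 0, Ȟ^2 = 0

intersection data:
  V1={{c},{d},{f},{a,c},{a,d},{a,f},{b,d},{c,d},{c,f},{d,f},{a,c,d},{a,c,f}} V2={{b},{f},{a,b},{a,f},{b,d},{c,f},{d,f},{a,c,f}} V3={{a},{c},{e},{f},{a,b},{a,c},{a,d},{a,f},{c,d},{c,f},{d,f},{a,c,d},{a,c,f}}
  V12={{f},{a,f},{b,d},{c,f},{d,f},{a,c,f}} V13={{c},{f},{a,c},{a,d},{a,f},{c,d},{c,f},{d,f},{a,c,d},{a,c,f}} V23={{f},{a,b},{a,f},{c,f},{d,f},{a,c,f}}
  V123={{f},{a,f},{c,f},{d,f},{a,c,f}}
C dims 3,3,1; δ0: rk 2, SNF 1^2; δ1: rk 1, SNF 1^1
Ȟ^0 = (3 − 2) − 0 = 1, so Ȟ^0 ≅ Z
Ȟ^1 = (3 − 1) − 2 = 0, so Ȟ^1 ≅ 0
Ȟ^2 = (1 − 0) − 1 = 0, so Ȟ^2 ≅ 0


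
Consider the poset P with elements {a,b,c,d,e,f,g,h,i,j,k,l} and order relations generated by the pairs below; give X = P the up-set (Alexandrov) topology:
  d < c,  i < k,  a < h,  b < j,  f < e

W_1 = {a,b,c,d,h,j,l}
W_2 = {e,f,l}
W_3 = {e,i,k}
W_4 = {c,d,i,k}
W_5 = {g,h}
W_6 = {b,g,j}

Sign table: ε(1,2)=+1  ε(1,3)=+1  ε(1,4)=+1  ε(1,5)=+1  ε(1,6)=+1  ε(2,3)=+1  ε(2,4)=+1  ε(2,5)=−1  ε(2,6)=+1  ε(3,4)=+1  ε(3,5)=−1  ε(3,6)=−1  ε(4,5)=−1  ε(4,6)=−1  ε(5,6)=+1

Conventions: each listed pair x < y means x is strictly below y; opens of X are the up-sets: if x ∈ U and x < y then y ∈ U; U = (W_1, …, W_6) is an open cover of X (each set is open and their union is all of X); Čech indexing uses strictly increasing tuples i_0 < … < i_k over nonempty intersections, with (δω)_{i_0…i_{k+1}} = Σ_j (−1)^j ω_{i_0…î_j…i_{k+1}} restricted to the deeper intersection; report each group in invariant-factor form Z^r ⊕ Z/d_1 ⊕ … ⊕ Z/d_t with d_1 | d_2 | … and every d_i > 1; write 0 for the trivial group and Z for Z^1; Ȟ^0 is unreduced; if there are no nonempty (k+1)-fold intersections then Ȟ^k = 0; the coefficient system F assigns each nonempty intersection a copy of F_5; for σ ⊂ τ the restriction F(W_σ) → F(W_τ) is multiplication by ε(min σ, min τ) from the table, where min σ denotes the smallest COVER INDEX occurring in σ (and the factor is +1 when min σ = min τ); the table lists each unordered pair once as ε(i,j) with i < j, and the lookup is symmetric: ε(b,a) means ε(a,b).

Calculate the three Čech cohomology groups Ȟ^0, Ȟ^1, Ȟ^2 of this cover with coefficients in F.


Ȟ^0 = Z/5; Ȟ^1 = Z/5 ⊕ Z/5; Ȟ^2 = 0

nerve simplices:
  W12={l} W14={c,d} W15={h} W16={b,j} W23={e} W34={i,k} W56={g}
C dims 6,7; δ0: rk_F5 5
degree 0: 6−5−0 = 1 → Ȟ^0 ≅ Z/5
degree 1: 7−0−5 = 2 → Ȟ^1 ≅ Z/5 ⊕ Z/5
degree 2: 0−0−0 = 0 → Ȟ^2 ≅ 0


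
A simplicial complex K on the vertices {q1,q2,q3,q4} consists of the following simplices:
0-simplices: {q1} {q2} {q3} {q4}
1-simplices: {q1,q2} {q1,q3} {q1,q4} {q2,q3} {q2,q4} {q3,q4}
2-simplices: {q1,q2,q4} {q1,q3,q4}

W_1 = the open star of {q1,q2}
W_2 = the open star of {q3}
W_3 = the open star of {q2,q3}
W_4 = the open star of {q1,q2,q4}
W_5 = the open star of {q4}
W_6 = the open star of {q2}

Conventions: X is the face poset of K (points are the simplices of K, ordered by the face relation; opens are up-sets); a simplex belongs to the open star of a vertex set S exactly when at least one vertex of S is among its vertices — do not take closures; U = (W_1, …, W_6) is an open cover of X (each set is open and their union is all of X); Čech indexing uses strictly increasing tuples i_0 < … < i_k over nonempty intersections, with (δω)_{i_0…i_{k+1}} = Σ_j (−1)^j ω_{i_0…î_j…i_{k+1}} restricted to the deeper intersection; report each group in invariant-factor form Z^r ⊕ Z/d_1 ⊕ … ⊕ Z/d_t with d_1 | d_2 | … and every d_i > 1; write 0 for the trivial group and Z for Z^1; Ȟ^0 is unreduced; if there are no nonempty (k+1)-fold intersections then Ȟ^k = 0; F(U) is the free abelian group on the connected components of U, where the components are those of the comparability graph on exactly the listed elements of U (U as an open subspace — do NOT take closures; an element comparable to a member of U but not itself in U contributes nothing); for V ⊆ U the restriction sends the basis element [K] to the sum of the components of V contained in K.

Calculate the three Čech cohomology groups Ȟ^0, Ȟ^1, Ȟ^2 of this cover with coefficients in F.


nerve of the cover:
  W1={{q1},{q2},{q1,q2},{q1,q3},{q1,q4},{q2,q3},{q2,q4},{q1,q2,q4},{q1,q3,q4}} W2={{q3},{q1,q3},{q2,q3},{q3,q4},{q1,q3,q4}} W3={{q2},{q3},{q1,q2},{q1,q3},{q2,q3},{q2,q4},{q3,q4},{q1,q2,q4},{q1,q3,q4}} W4={{q1},{q2},{q4},{q1,q2},{q1,q3},{q1,q4},{q2,q3},{q2,q4},{q3,q4},{q1,q2,q4},{q1,q3,q4}} W5={{q4},{q1,q4},{q2,q4},{q3,q4},{q1,q2,q4},{q1,q3,q4}} W6={{q2},{q1,q2},{q2,q3},{q2,q4},{q1,q2,q4}}
  W12={{q1,q3},{q2,q3},{q1,q3,q4}} W13={{q2},{q1,q2},{q1,q3},{q2,q3},{q2,q4},{q1,q2,q4},{q1,q3,q4}} W14={{q1},{q2},{q1,q2},{q1,q3},{q1,q4},{q2,q3},{q2,q4},{q1,q2,q4},{q1,q3,q4}} W15={{q1,q4},{q2,q4},{q1,q2,q4},{q1,q3,q4}} W16={{q2},{q1,q2},{q2,q3},{q2,q4},{q1,q2,q4}} W23={{q3},{q1,q3},{q2,q3},{q3,q4},{q1,q3,q4}} W24={{q1,q3},{q2,q3},{q3,q4},{q1,q3,q4}} W25={{q3,q4},{q1,q3,q4}} W26={{q2,q3}} W34={{q2},{q1,q2},{q1,q3},{q2,q3},{q2,q4},{q3,q4},{q1,q2,q4},{q1,q3,q4}} W35={{q2,q4},{q3,q4},{q1,q2,q4},{q1,q3,q4}} W36={{q2},{q1,q2},{q2,q3},{q2,q4},{q1,q2,q4}} W45={{q4},{q1,q4},{q2,q4},{q3,q4},{q1,q2,q4},{q1,q3,q4}} W46={{q2},{q1,q2},{q2,q3},{q2,q4},{q1,q2,q4}} W56={{q2,q4},{q1,q2,q4}}
  W123={{q1,q3},{q2,q3},{q1,q3,q4}} W124={{q1,q3},{q2,q3},{q1,q3,q4}} W125={{q1,q3,q4}} W126={{q2,q3}} W134={{q2},{q1,q2},{q1,q3},{q2,q3},{q2,q4},{q1,q2,q4},{q1,q3,q4}} W135={{q2,q4},{q1,q2,q4},{q1,q3,q4}} W136={{q2},{q1,q2},{q2,q3},{q2,q4},{q1,q2,q4}} W145={{q1,q4},{q2,q4},{q1,q2,q4},{q1,q3,q4}} W146={{q2},{q1,q2},{q2,q3},{q2,q4},{q1,q2,q4}} W156={{q2,q4},{q1,q2,q4}} W234={{q1,q3},{q2,q3},{q3,q4},{q1,q3,q4}} W235={{q3,q4},{q1,q3,q4}} W236={{q2,q3}} W245={{q3,q4},{q1,q3,q4}} W246={{q2,q3}} W345={{q2,q4},{q3,q4},{q1,q2,q4},{q1,q3,q4}} W346={{q2},{q1,q2},{q2,q3},{q2,q4},{q1,q2,q4}} W356={{q2,q4},{q1,q2,q4}} W456={{q2,q4},{q1,q2,q4}}
  W1234={{q1,q3},{q2,q3},{q1,q3,q4}} W1235={{q1,q3,q4}} W1236={{q2,q3}} W1245={{q1,q3,q4}} W1246={{q2,q3}} W1345={{q2,q4},{q1,q2,q4},{q1,q3,q4}} W1346={{q2},{q1,q2},{q2,q3},{q2,q4},{q1,q2,q4}} W1356={{q2,q4},{q1,q2,q4}} W1456={{q2,q4},{q1,q2,q4}} W2345={{q3,q4},{q1,q3,q4}} W2346={{q2,q3}} W3456={{q2,q4},{q1,q2,q4}}
  W12345={{q1,q3,q4}} W12346={{q2,q3}} W13456={{q2,q4},{q1,q2,q4}}
components per intersection:
  W1: {{q1},{q2},{q1,q2},{q1,q3},{q1,q4},{q2,q3},{q2,q4},{q1,q2,q4},{q1,q3,q4}}
  W2: {{q3},{q1,q3},{q2,q3},{q3,q4},{q1,q3,q4}}
  W3: {{q2},{q3},{q1,q2},{q1,q3},{q2,q3},{q2,q4},{q3,q4},{q1,q2,q4},{q1,q3,q4}}
  W4: {{q1},{q2},{q4},{q1,q2},{q1,q3},{q1,q4},{q2,q3},{q2,q4},{q3,q4},{q1,q2,q4},{q1,q3,q4}}
  W5: {{q4},{q1,q4},{q2,q4},{q3,q4},{q1,q2,q4},{q1,q3,q4}}
  W6: {{q2},{q1,q2},{q2,q3},{q2,q4},{q1,q2,q4}}
  W12: {{q1,q3},{q1,q3,q4}} {{q2,q3}}
  W13: {{q2},{q1,q2},{q2,q3},{q2,q4},{q1,q2,q4}} {{q1,q3},{q1,q3,q4}}
  W14: {{q1},{q2},{q1,q2},{q1,q3},{q1,q4},{q2,q3},{q2,q4},{q1,q2,q4},{q1,q3,q4}}
  W15: {{q1,q4},{q2,q4},{q1,q2,q4},{q1,q3,q4}}
  W16: {{q2},{q1,q2},{q2,q3},{q2,q4},{q1,q2,q4}}
  W23: {{q3},{q1,q3},{q2,q3},{q3,q4},{q1,q3,q4}}
  W24: {{q1,q3},{q3,q4},{q1,q3,q4}} {{q2,q3}}
  W25: {{q3,q4},{q1,q3,q4}}
  W26: {{q2,q3}}
  W34: {{q2},{q1,q2},{q2,q3},{q2,q4},{q1,q2,q4}} {{q1,q3},{q3,q4},{q1,q3,q4}}
  W35: {{q2,q4},{q1,q2,q4}} {{q3,q4},{q1,q3,q4}}
  W36: {{q2},{q1,q2},{q2,q3},{q2,q4},{q1,q2,q4}}
  W45: {{q4},{q1,q4},{q2,q4},{q3,q4},{q1,q2,q4},{q1,q3,q4}}
  W46: {{q2},{q1,q2},{q2,q3},{q2,q4},{q1,q2,q4}}
  W56: {{q2,q4},{q1,q2,q4}}
  W123: {{q1,q3},{q1,q3,q4}} {{q2,q3}}
  W124: {{q1,q3},{q1,q3,q4}} {{q2,q3}}
  W125: {{q1,q3,q4}}
  W126: {{q2,q3}}
  W134: {{q2},{q1,q2},{q2,q3},{q2,q4},{q1,q2,q4}} {{q1,q3},{q1,q3,q4}}
  W135: {{q2,q4},{q1,q2,q4}} {{q1,q3,q4}}
  W136: {{q2},{q1,q2},{q2,q3},{q2,q4},{q1,q2,q4}}
  W145: {{q1,q4},{q2,q4},{q1,q2,q4},{q1,q3,q4}}
  W146: {{q2},{q1,q2},{q2,q3},{q2,q4},{q1,q2,q4}}
  W156: {{q2,q4},{q1,q2,q4}}
  W234: {{q1,q3},{q3,q4},{q1,q3,q4}} {{q2,q3}}
  W235: {{q3,q4},{q1,q3,q4}}
  W236: {{q2,q3}}
  W245: {{q3,q4},{q1,q3,q4}}
  W246: {{q2,q3}}
  W345: {{q2,q4},{q1,q2,q4}} {{q3,q4},{q1,q3,q4}}
  W346: {{q2},{q1,q2},{q2,q3},{q2,q4},{q1,q2,q4}}
  W356: {{q2,q4},{q1,q2,q4}}
  W456: {{q2,q4},{q1,q2,q4}}
  W1234: {{q1,q3},{q1,q3,q4}} {{q2,q3}}
  W1235: {{q1,q3,q4}}
  W1236: {{q2,q3}}
  W1245: {{q1,q3,q4}}
  W1246: {{q2,q3}}
  W1345: {{q2,q4},{q1,q2,q4}} {{q1,q3,q4}}
  W1346: {{q2},{q1,q2},{q2,q3},{q2,q4},{q1,q2,q4}}
  W1356: {{q2,q4},{q1,q2,q4}}
  W1456: {{q2,q4},{q1,q2,q4}}
  W2345: {{q3,q4},{q1,q3,q4}}
  W2346: {{q2,q3}}
  W3456: {{q2,q4},{q1,q2,q4}}
  W12345: {{q1,q3,q4}}
  W12346: {{q2,q3}}
  W13456: {{q2,q4},{q1,q2,q4}}
C dims 6,20,25,14; δ0: rk 5, SNF 1^5; δ1: rk 14, SNF 1^14; δ2: rk 11, SNF 1^11
Ȟ^0 = (6 − 5) − 0 = 1, so Ȟ^0 ≅ Z
Ȟ^1 = (20 − 14) − 5 = 1, so Ȟ^1 ≅ Z
Ȟ^2 = (25 − 11) − 14 = 0, so Ȟ^2 ≅ 0

Ȟ^0 = Z; Ȟ^1 = Z; Ȟ^2 = 0


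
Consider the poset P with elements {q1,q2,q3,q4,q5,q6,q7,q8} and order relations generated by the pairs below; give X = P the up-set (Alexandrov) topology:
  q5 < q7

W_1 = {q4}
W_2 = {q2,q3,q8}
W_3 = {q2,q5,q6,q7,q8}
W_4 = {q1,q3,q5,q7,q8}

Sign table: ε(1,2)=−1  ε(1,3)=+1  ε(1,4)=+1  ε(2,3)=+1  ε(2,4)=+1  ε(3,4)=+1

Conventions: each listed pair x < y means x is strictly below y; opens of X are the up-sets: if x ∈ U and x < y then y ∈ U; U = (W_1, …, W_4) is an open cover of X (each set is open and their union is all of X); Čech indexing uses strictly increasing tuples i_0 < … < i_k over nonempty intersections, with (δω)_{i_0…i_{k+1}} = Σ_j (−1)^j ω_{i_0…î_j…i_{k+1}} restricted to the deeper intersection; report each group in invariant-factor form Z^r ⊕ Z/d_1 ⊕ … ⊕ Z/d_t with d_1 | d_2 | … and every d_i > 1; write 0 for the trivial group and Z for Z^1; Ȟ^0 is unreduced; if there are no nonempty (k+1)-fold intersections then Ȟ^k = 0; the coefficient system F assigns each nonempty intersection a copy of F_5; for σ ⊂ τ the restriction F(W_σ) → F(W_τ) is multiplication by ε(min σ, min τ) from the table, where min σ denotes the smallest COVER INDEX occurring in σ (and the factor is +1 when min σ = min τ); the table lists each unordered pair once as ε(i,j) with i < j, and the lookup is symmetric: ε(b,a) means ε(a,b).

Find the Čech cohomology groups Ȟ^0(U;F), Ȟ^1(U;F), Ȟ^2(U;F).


nerve simplices:
  W23={q2,q8} W24={q3,q8} W34={q5,q7,q8}
  W234={q8}
C dims 4,3,1; δ0: rk_F5 2; δ1: rk_F5 1
degree 0: 4−2−0 = 2 → Ȟ^0 ≅ Z/5 ⊕ Z/5
degree 1: 3−1−2 = 0 → Ȟ^1 ≅ 0
degree 2: 1−0−1 = 0 → Ȟ^2 ≅ 0

Ȟ^0 ≅ Z/5 ⊕ Z/5, Ȟ^1 ≅ 0, Ȟ^2 ≅ 0


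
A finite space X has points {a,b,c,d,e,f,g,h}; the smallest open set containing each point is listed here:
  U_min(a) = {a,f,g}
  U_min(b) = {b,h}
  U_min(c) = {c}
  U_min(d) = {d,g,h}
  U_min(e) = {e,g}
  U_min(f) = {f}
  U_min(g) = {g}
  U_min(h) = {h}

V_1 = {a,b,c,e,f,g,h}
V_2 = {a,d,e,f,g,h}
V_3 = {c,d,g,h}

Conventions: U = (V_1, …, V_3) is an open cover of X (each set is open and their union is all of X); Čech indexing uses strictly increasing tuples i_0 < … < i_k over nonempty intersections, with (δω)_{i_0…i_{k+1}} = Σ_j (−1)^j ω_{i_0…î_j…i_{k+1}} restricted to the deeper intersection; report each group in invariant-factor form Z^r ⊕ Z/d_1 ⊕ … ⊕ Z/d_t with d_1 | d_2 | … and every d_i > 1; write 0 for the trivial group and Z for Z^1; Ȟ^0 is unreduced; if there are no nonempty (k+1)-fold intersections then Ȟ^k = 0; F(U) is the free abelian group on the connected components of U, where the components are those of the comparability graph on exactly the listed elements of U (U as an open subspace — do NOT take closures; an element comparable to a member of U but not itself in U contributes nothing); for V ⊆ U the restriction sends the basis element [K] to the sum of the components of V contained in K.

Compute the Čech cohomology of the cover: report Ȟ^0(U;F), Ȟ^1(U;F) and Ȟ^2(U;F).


Ȟ^0 = Z^2, Ȟ^1 = 0, Ȟ^2 = 0

nonempty overlaps:
  V12={a,e,f,g,h} V13={c,g,h} V23={d,g,h}
  V123={g,h}
components per intersection:
  V1: {a,e,f,g} {b,h} {c}
  V2: {a,d,e,f,g,h}
  V3: {c} {d,g,h}
  V12: {a,e,f,g} {h}
  V13: {c} {g} {h}
  V23: {d,g,h}
  V123: {g} {h}
C dims 6,6,2; δ0: rk 4, SNF 1^4; δ1: rk 2, SNF 1^2
degree 0: 6−4−0 = 2 → Ȟ^0 ≅ Z^2
degree 1: 6−2−4 = 0 → Ȟ^1 ≅ 0
degree 2: 2−0−2 = 0 → Ȟ^2 ≅ 0


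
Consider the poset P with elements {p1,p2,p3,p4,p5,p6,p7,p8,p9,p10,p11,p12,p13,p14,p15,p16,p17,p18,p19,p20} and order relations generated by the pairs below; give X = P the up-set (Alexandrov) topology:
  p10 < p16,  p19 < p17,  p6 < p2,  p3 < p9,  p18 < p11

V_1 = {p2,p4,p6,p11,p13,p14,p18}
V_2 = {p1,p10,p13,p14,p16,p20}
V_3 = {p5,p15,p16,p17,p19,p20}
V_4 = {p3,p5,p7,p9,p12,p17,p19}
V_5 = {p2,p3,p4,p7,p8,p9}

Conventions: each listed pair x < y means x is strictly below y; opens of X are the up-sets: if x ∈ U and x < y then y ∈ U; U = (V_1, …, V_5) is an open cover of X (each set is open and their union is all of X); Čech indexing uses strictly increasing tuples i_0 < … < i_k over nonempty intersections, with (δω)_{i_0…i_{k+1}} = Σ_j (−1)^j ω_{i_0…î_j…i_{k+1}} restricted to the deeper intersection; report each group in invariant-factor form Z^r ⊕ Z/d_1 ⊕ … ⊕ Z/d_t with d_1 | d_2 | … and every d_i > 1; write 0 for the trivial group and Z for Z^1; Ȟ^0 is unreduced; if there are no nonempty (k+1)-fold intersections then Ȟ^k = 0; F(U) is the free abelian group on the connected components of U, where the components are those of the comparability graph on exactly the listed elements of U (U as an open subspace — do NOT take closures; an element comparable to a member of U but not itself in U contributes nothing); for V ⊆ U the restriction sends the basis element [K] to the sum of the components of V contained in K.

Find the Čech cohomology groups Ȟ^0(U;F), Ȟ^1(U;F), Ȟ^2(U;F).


nonempty overlaps:
  V12={p13,p14} V15={p2,p4} V23={p16,p20} V34={p5,p17,p19} V45={p3,p7,p9}
components per intersection:
  V1: {p2,p6} {p4} {p11,p18} {p13} {p14}
  V2: {p1} {p10,p16} {p13} {p14} {p20}
  V3: {p5} {p15} {p16} {p17,p19} {p20}
  V4: {p3,p9} {p5} {p7} {p12} {p17,p19}
  V5: {p2} {p3,p9} {p4} {p7} {p8}
  V12: {p13} {p14}
  V15: {p2} {p4}
  V23: {p16} {p20}
  V34: {p5} {p17,p19}
  V45: {p3,p9} {p7}
C dims 25,10; δ0: rk 10, SNF 1^10
degree 0: 25−10−0 = 15 → Ȟ^0 ≅ Z^15
degree 1: 10−0−10 = 0 → Ȟ^1 ≅ 0
degree 2: 0−0−0 = 0 → Ȟ^2 ≅ 0

Ȟ^0 = Z^15,  Ȟ^1 = 0,  Ȟ^2 = 0


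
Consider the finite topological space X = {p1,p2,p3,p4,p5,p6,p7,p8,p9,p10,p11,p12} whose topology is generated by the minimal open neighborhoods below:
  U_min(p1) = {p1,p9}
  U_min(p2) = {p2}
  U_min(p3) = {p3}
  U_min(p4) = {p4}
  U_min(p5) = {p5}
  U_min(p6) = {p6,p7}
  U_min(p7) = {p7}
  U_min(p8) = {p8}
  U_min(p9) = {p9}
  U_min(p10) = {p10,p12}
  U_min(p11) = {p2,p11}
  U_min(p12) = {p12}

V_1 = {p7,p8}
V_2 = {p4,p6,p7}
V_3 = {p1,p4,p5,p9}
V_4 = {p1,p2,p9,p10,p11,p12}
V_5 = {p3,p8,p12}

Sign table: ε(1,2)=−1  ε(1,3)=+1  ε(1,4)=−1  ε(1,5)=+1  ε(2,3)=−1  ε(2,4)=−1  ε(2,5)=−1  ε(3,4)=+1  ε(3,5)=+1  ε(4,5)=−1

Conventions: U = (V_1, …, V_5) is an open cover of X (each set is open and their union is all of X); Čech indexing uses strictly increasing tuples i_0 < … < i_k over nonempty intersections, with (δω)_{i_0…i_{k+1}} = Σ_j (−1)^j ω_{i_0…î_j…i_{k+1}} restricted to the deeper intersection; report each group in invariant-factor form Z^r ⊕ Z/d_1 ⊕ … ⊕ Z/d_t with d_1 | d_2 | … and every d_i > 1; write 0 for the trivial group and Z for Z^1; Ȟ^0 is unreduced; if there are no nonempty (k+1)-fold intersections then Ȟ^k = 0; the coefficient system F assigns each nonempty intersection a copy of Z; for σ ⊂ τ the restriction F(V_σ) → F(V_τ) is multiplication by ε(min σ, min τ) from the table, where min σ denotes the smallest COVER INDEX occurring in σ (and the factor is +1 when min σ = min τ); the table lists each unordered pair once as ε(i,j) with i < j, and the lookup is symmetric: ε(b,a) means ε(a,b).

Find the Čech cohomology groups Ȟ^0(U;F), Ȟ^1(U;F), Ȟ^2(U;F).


Ȟ^0 = 0, Ȟ^1 = Z/2, Ȟ^2 = 0

nonempty overlaps:
  V12={p7} V15={p8} V23={p4} V34={p1,p9} V45={p12}
C dims 5,5; δ0: rk 5, SNF 1^4·2
degree 0: 5−5−0 = 0 → Ȟ^0 ≅ 0
degree 1: 5−0−5 = 0 plus torsion [2] → Ȟ^1 ≅ Z/2
degree 2: 0−0−0 = 0 → Ȟ^2 ≅ 0


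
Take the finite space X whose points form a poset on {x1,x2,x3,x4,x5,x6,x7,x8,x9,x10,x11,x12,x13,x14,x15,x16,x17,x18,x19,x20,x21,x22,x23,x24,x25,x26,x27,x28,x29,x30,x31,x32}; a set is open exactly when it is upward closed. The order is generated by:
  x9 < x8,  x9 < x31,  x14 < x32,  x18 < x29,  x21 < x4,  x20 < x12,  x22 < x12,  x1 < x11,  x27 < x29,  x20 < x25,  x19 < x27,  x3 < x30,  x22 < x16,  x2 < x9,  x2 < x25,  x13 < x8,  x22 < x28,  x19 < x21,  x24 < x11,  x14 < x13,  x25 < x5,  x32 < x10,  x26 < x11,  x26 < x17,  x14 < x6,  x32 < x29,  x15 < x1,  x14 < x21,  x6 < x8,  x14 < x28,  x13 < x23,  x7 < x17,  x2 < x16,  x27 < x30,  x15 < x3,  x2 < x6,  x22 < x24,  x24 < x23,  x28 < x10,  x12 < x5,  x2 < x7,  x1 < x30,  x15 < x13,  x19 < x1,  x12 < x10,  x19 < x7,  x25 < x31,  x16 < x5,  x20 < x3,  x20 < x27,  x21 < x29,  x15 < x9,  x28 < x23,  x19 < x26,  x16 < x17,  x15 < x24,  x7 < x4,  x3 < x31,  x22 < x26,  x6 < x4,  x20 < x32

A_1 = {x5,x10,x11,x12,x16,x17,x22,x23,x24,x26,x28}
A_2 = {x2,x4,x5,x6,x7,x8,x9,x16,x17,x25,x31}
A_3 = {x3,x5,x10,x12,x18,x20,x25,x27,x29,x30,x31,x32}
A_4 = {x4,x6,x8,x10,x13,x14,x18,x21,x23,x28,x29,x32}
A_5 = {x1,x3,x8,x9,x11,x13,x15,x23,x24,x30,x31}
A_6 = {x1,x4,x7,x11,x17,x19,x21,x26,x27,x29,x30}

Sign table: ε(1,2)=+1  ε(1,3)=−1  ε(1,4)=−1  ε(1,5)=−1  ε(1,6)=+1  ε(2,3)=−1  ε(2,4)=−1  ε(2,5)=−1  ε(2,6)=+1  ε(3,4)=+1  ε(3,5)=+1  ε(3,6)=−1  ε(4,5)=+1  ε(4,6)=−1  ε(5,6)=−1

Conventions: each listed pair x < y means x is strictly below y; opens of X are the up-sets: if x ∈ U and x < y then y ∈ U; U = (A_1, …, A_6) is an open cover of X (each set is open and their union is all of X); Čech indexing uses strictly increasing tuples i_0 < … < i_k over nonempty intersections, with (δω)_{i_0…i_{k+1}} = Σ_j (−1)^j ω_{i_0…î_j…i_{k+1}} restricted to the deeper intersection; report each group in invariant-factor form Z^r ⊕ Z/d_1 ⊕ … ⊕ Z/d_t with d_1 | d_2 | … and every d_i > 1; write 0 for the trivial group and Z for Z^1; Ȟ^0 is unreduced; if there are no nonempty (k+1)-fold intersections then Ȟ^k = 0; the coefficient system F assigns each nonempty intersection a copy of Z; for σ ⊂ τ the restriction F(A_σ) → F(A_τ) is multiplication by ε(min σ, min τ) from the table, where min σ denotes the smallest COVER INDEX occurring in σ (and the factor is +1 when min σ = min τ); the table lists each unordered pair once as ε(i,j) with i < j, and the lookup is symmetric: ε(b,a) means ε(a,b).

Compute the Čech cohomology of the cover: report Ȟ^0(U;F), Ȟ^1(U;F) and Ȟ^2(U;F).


intersection data:
  A12={x5,x16,x17} A13={x5,x10,x12} A14={x10,x23,x28} A15={x11,x23,x24} A16={x11,x17,x26} A23={x5,x25,x31} A24={x4,x6,x8} A25={x8,x9,x31} A26={x4,x7,x17} A34={x10,x18,x29,x32} A35={x3,x30,x31} A36={x27,x29,x30} A45={x8,x13,x23} A46={x4,x21,x29} A56={x1,x11,x30}
  A123={x5} A126={x17} A134={x10} A145={x23} A156={x11} A235={x31} A245={x8} A246={x4} A346={x29} A356={x30}
C dims 6,15,10; δ0: rk 5, SNF 1^5; δ1: rk 10, SNF 1^9·2
Ȟ^0 = (6 − 5) − 0 = 1, so Ȟ^0 ≅ Z
Ȟ^1 = (15 − 10) − 5 = 0, so Ȟ^1 ≅ 0
Ȟ^2 = (10 − 0) − 10 = 0 plus torsion [2], so Ȟ^2 ≅ Z/2

Ȟ^0(U;F) ≅ Z, Ȟ^1(U;F) ≅ 0 and Ȟ^2(U;F) ≅ Z/2
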